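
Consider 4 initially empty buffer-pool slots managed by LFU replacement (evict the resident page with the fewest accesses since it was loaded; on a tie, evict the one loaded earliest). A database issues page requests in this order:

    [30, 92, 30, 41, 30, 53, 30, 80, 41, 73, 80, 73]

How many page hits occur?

6

30 → fault, frames [30]
92 → fault, frames [30, 92]
30 → hit
41 → fault, frames [30, 92, 41]
30 → hit
53 → fault, frames [30, 92, 41, 53]
30 → hit
80 → fault, evict 92, frames [30, 41, 53, 80]
41 → hit
73 → fault, evict 53, frames [30, 41, 80, 73]
80 → hit
73 → hit
Hits: 6.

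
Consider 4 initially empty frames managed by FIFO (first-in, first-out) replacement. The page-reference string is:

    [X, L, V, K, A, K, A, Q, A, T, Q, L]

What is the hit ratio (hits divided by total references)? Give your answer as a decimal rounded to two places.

X: miss, frames {X}
L: miss, frames {X,L}
V: miss, frames {X,L,V}
K: miss, frames {X,L,V,K}
A: miss, evict X, frames {L,V,K,A}
K: hit
A: hit
Q: miss, evict L, frames {V,K,A,Q}
A: hit
T: miss, evict V, frames {K,A,Q,T}
Q: hit
L: miss, evict K, frames {A,Q,T,L}
Hits: 4 of 12 references → 4/12 = 0.3333.

0.33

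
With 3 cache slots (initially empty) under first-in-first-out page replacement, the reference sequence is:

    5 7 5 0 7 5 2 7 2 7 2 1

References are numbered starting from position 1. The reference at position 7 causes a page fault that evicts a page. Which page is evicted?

5

pos 1: 5 -> fault, frames (5)
pos 2: 7 -> fault, frames (5 7)
pos 3: 5 -> hit
pos 4: 0 -> fault, frames (5 7 0)
pos 5: 7 -> hit
pos 6: 5 -> hit
pos 7: 2 -> fault, evict 5, frames (7 0 2)
At position 7, page 5 is evicted.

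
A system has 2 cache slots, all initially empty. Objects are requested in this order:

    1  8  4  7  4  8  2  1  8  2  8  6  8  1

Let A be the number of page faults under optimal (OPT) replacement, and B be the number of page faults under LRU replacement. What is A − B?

Under OPT: F F F F . F F F . F . F . F → 10 faults.
Under LRU: F F F F . F F F F F . F . F → 11 faults.
A − B = 10 − 11 = -1.

-1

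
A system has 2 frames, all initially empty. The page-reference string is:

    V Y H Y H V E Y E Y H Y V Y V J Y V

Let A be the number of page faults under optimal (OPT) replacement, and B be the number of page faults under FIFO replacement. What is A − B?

-2

Under OPT: F F F . . F F . . . F . F . . F . F → 9 faults.
Under FIFO: F F F . . F F F . . F . F F . F . F → 11 faults.
A − B = 9 − 11 = -2.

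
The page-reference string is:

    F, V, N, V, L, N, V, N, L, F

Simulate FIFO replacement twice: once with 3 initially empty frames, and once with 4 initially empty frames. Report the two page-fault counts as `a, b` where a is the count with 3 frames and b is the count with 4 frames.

3 frames: F F F . F . . . . F → 5 faults.
4 frames: F F F . F . . . . . → 4 faults.
4 < 5: adding a frame reduced faults, as is typical.

5, 4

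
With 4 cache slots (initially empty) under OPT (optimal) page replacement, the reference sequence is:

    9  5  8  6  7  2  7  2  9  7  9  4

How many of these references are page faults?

9: fault, frames {9}
5: fault, frames {9,5}
8: fault, frames {9,5,8}
6: fault, frames {9,5,8,6}
7: fault, evict 6, frames {9,5,8,7}
2: fault, evict 8, frames {9,5,7,2}
7: hit
2: hit
9: hit
7: hit
9: hit
4: fault, evict 2, frames {9,5,7,4}
Page faults: 7.

7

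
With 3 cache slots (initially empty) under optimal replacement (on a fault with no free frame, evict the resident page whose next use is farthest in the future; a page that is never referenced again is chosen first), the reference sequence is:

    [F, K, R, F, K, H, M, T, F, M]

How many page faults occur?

6

F -> miss, frames [F]
K -> miss, frames [F, K]
R -> miss, frames [F, K, R]
F -> hit
K -> hit
H -> miss, evict R, frames [F, K, H]
M -> miss, evict H, frames [F, K, M]
T -> miss, evict K, frames [F, M, T]
F -> hit
M -> hit
Page faults: 6.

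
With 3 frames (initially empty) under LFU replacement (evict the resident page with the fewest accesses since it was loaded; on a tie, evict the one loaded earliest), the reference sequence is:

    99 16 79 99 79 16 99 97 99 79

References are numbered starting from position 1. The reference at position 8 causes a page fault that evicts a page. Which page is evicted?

16

pos 1: 99 -> fault, frames {99}
pos 2: 16 -> fault, frames {99,16}
pos 3: 79 -> fault, frames {99,16,79}
pos 4: 99 -> hit
pos 5: 79 -> hit
pos 6: 16 -> hit
pos 7: 99 -> hit
pos 8: 97 -> fault, evict 16, frames {99,79,97}
At position 8, page 16 is evicted.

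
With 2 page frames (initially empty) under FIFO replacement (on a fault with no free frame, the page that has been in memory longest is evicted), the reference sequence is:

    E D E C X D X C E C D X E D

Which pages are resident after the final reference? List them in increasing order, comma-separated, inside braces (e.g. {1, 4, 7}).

E → miss, frames (E)
D → miss, frames (E D)
E → hit
C → miss, evict E, frames (D C)
X → miss, evict D, frames (C X)
D → miss, evict C, frames (X D)
X → hit
C → miss, evict X, frames (D C)
E → miss, evict D, frames (C E)
C → hit
D → miss, evict C, frames (E D)
X → miss, evict E, frames (D X)
E → miss, evict D, frames (X E)
D → miss, evict X, frames (E D)

{D, E}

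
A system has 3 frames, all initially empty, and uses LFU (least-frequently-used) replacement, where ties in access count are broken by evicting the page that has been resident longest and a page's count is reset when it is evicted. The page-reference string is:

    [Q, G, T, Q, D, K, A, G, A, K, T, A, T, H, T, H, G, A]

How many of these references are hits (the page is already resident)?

7

Q -> miss, frames (Q)
G -> miss, frames (Q G)
T -> miss, frames (Q G T)
Q -> hit
D -> miss, evict G, frames (Q T D)
K -> miss, evict T, frames (Q D K)
A -> miss, evict D, frames (Q K A)
G -> miss, evict K, frames (Q A G)
A -> hit
K -> miss, evict G, frames (Q A K)
T -> miss, evict K, frames (Q A T)
A -> hit
T -> hit
H -> miss, evict Q, frames (A T H)
T -> hit
H -> hit
G -> miss, evict H, frames (A T G)
A -> hit
Hits: 7.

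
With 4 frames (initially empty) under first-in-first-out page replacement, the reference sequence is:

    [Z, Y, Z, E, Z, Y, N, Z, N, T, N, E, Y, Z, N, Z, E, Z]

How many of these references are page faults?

Z -> fault, frames (Z)
Y -> fault, frames (Z Y)
Z -> hit
E -> fault, frames (Z Y E)
Z -> hit
Y -> hit
N -> fault, frames (Z Y E N)
Z -> hit
N -> hit
T -> fault, evict Z, frames (Y E N T)
N -> hit
E -> hit
Y -> hit
Z -> fault, evict Y, frames (E N T Z)
N -> hit
Z -> hit
E -> hit
Z -> hit
Page faults: 6.

6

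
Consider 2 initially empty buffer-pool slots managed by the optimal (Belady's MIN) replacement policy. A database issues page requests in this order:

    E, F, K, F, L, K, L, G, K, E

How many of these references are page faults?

6

E → fault, frames (E)
F → fault, frames (E F)
K → fault, evict E, frames (F K)
F → hit
L → fault, evict F, frames (K L)
K → hit
L → hit
G → fault, evict L, frames (K G)
K → hit
E → fault, evict G, frames (K E)
Page faults: 6.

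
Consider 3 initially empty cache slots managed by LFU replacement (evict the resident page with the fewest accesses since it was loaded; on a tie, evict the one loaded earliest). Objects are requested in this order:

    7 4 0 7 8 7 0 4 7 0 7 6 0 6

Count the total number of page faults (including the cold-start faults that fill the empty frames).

6

7: fault, frames [7]
4: fault, frames [7, 4]
0: fault, frames [7, 4, 0]
7: hit
8: fault, evict 4, frames [7, 0, 8]
7: hit
0: hit
4: fault, evict 8, frames [7, 0, 4]
7: hit
0: hit
7: hit
6: fault, evict 4, frames [7, 0, 6]
0: hit
6: hit
Page faults: 6.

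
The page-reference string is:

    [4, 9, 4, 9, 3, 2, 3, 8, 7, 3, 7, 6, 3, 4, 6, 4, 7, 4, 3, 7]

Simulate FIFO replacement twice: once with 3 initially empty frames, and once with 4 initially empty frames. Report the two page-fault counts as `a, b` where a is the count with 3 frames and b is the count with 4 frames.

11, 9

3 frames: F F . . F F . F F F . F . F . . F . F . → 11 faults.
4 frames: F F . . F F . F F . . F F F . . . . . . → 9 faults.
9 < 11: adding a frame reduced faults, as is typical.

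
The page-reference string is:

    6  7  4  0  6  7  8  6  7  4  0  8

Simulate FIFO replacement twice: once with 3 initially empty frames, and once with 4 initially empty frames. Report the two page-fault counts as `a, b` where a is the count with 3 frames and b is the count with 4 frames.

3 frames: F F F F F F F . . F F . → 9 faults.
4 frames: F F F F . . F F F F F F → 10 faults.
10 > 9: adding a frame increased faults — Belady's anomaly.

9, 10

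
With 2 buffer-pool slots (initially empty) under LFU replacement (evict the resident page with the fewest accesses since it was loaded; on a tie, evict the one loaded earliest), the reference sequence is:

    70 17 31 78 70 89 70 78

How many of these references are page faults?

7

70 -> miss, frames [70]
17 -> miss, frames [70, 17]
31 -> miss, evict 70, frames [17, 31]
78 -> miss, evict 17, frames [31, 78]
70 -> miss, evict 31, frames [78, 70]
89 -> miss, evict 78, frames [70, 89]
70 -> hit
78 -> miss, evict 89, frames [70, 78]
Page faults: 7.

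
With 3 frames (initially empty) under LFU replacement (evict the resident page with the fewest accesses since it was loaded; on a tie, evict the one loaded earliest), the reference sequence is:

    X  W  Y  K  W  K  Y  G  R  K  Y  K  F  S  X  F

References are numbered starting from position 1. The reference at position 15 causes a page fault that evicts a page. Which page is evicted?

pos 1: X → fault, frames [X]
pos 2: W → fault, frames [X, W]
pos 3: Y → fault, frames [X, W, Y]
pos 4: K → fault, evict X, frames [W, Y, K]
pos 5: W → hit
pos 6: K → hit
pos 7: Y → hit
pos 8: G → fault, evict W, frames [Y, K, G]
pos 9: R → fault, evict G, frames [Y, K, R]
pos 10: K → hit
pos 11: Y → hit
pos 12: K → hit
pos 13: F → fault, evict R, frames [Y, K, F]
pos 14: S → fault, evict F, frames [Y, K, S]
pos 15: X → fault, evict S, frames [Y, K, X]
At position 15, page S is evicted.

S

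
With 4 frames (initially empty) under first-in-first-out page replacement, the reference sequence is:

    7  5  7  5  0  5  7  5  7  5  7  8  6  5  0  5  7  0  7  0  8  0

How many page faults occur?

7 → miss, frames [7]
5 → miss, frames [7, 5]
7 → hit
5 → hit
0 → miss, frames [7, 5, 0]
5 → hit
7 → hit
5 → hit
7 → hit
5 → hit
7 → hit
8 → miss, frames [7, 5, 0, 8]
6 → miss, evict 7, frames [5, 0, 8, 6]
5 → hit
0 → hit
5 → hit
7 → miss, evict 5, frames [0, 8, 6, 7]
0 → hit
7 → hit
0 → hit
8 → hit
0 → hit
Page faults: 6.

6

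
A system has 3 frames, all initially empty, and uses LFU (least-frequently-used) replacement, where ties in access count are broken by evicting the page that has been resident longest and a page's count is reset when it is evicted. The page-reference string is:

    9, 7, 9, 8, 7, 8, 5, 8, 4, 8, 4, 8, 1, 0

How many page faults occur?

9 -> miss, frames (9)
7 -> miss, frames (9 7)
9 -> hit
8 -> miss, frames (9 7 8)
7 -> hit
8 -> hit
5 -> miss, evict 9, frames (7 8 5)
8 -> hit
4 -> miss, evict 5, frames (7 8 4)
8 -> hit
4 -> hit
8 -> hit
1 -> miss, evict 7, frames (8 4 1)
0 -> miss, evict 1, frames (8 4 0)
Page faults: 7.

7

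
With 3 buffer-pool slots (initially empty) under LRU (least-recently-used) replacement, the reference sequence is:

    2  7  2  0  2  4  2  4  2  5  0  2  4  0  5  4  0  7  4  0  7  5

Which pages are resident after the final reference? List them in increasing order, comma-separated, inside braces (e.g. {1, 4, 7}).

2 → miss, frames (2)
7 → miss, frames (2 7)
2 → hit
0 → miss, frames (7 2 0)
2 → hit
4 → miss, evict 7, frames (0 2 4)
2 → hit
4 → hit
2 → hit
5 → miss, evict 0, frames (4 2 5)
0 → miss, evict 4, frames (2 5 0)
2 → hit
4 → miss, evict 5, frames (0 2 4)
0 → hit
5 → miss, evict 2, frames (4 0 5)
4 → hit
0 → hit
7 → miss, evict 5, frames (4 0 7)
4 → hit
0 → hit
7 → hit
5 → miss, evict 4, frames (0 7 5)

{0, 5, 7}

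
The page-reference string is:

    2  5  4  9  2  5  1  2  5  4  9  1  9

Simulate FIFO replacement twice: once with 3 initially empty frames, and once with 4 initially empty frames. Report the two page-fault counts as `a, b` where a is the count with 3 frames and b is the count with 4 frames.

3 frames: F F F F F F F . . F F . . → 9 faults.
4 frames: F F F F . . F F F F F F . → 10 faults.
10 > 9: adding a frame increased faults — Belady's anomaly.

9, 10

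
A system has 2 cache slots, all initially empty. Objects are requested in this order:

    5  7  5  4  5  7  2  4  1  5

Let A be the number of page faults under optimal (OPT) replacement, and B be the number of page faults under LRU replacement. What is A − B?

-1

Under OPT: F F . F . F F . F F → 7 faults.
Under LRU: F F . F . F F F F F → 8 faults.
A − B = 7 − 8 = -1.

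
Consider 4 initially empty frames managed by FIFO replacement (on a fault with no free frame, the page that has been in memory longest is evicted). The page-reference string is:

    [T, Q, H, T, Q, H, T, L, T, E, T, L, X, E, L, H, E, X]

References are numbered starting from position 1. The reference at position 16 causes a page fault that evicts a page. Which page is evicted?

L

pos 1: T: fault, frames {T}
pos 2: Q: fault, frames {T,Q}
pos 3: H: fault, frames {T,Q,H}
pos 4: T: hit
pos 5: Q: hit
pos 6: H: hit
pos 7: T: hit
pos 8: L: fault, frames {T,Q,H,L}
pos 9: T: hit
pos 10: E: fault, evict T, frames {Q,H,L,E}
pos 11: T: fault, evict Q, frames {H,L,E,T}
pos 12: L: hit
pos 13: X: fault, evict H, frames {L,E,T,X}
pos 14: E: hit
pos 15: L: hit
pos 16: H: fault, evict L, frames {E,T,X,H}
At position 16, page L is evicted.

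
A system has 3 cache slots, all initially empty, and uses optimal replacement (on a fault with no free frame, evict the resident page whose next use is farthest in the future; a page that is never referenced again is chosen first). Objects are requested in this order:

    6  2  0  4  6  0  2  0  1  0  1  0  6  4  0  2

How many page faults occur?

6 -> miss, frames (6)
2 -> miss, frames (6 2)
0 -> miss, frames (6 2 0)
4 -> miss, evict 2, frames (6 0 4)
6 -> hit
0 -> hit
2 -> miss, evict 4, frames (6 0 2)
0 -> hit
1 -> miss, evict 2, frames (6 0 1)
0 -> hit
1 -> hit
0 -> hit
6 -> hit
4 -> miss, evict 1, frames (6 0 4)
0 -> hit
2 -> miss, evict 4, frames (6 0 2)
Page faults: 8.

8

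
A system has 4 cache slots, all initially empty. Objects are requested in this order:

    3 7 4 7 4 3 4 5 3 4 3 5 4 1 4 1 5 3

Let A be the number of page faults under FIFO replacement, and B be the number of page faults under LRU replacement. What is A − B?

1

Under FIFO: F F F . . . . F . . . . . F . . . F → 6 faults.
Under LRU: F F F . . . . F . . . . . F . . . . → 5 faults.
A − B = 6 − 5 = 1.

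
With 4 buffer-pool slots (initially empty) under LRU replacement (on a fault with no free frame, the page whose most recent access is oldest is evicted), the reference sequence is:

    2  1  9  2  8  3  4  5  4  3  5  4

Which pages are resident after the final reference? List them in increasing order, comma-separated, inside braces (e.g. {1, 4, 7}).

{3, 4, 5, 8}

2 -> miss, frames [2]
1 -> miss, frames [2, 1]
9 -> miss, frames [2, 1, 9]
2 -> hit
8 -> miss, frames [1, 9, 2, 8]
3 -> miss, evict 1, frames [9, 2, 8, 3]
4 -> miss, evict 9, frames [2, 8, 3, 4]
5 -> miss, evict 2, frames [8, 3, 4, 5]
4 -> hit
3 -> hit
5 -> hit
4 -> hit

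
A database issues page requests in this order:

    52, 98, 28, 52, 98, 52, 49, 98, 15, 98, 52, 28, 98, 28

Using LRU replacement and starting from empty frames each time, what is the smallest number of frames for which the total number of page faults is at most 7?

3

f=1: 14 faults
f=2: 11 faults
f=3: 7 faults
f=4: 6 faults
f=5: 5 faults
Smallest f with faults ≤ 7 is 3.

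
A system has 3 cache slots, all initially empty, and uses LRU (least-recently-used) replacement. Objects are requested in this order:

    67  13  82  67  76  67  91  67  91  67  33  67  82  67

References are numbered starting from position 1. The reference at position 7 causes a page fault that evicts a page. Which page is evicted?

pos 1: 67: fault, frames [67]
pos 2: 13: fault, frames [67, 13]
pos 3: 82: fault, frames [67, 13, 82]
pos 4: 67: hit
pos 5: 76: fault, evict 13, frames [82, 67, 76]
pos 6: 67: hit
pos 7: 91: fault, evict 82, frames [76, 67, 91]
At position 7, page 82 is evicted.

82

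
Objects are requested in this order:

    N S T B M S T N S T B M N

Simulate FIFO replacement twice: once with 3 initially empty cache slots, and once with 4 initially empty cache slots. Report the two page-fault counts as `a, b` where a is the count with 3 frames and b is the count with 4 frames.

3 frames: F F F F F F F F . . F F . → 10 faults.
4 frames: F F F F F . . F F F F F F → 11 faults.
11 > 10: adding a frame increased faults — Belady's anomaly.

10, 11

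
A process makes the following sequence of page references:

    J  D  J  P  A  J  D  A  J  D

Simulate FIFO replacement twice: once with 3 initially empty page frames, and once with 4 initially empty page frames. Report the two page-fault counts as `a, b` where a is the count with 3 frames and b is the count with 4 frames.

3 frames: F F . F F F F . . . → 6 faults.
4 frames: F F . F F . . . . . → 4 faults.
4 < 6: adding a frame reduced faults, as is typical.

6, 4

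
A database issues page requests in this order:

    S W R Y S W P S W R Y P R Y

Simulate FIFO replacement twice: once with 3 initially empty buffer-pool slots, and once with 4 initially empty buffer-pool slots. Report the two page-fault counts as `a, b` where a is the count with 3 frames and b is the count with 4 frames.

3 frames: F F F F F F F . . F F . . . → 9 faults.
4 frames: F F F F . . F F F F F F . . → 10 faults.
10 > 9: adding a frame increased faults — Belady's anomaly.

9, 10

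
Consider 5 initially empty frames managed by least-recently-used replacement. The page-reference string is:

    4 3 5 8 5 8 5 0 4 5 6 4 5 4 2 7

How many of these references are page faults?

4 -> miss, frames {4}
3 -> miss, frames {4,3}
5 -> miss, frames {4,3,5}
8 -> miss, frames {4,3,5,8}
5 -> hit
8 -> hit
5 -> hit
0 -> miss, frames {4,3,8,5,0}
4 -> hit
5 -> hit
6 -> miss, evict 3, frames {8,0,4,5,6}
4 -> hit
5 -> hit
4 -> hit
2 -> miss, evict 8, frames {0,6,5,4,2}
7 -> miss, evict 0, frames {6,5,4,2,7}
Page faults: 8.

8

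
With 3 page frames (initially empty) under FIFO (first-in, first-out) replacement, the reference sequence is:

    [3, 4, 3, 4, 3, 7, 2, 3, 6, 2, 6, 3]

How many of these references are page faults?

6

3: miss, frames (3)
4: miss, frames (3 4)
3: hit
4: hit
3: hit
7: miss, frames (3 4 7)
2: miss, evict 3, frames (4 7 2)
3: miss, evict 4, frames (7 2 3)
6: miss, evict 7, frames (2 3 6)
2: hit
6: hit
3: hit
Page faults: 6.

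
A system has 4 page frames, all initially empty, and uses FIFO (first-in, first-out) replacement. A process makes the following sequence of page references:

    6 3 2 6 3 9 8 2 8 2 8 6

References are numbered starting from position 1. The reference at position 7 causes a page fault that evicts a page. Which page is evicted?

6

pos 1: 6: fault, frames [6]
pos 2: 3: fault, frames [6, 3]
pos 3: 2: fault, frames [6, 3, 2]
pos 4: 6: hit
pos 5: 3: hit
pos 6: 9: fault, frames [6, 3, 2, 9]
pos 7: 8: fault, evict 6, frames [3, 2, 9, 8]
At position 7, page 6 is evicted.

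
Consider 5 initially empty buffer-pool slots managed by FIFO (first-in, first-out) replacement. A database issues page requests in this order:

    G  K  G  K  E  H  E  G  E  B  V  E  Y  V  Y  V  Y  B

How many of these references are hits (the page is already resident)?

G: miss, frames {G}
K: miss, frames {G,K}
G: hit
K: hit
E: miss, frames {G,K,E}
H: miss, frames {G,K,E,H}
E: hit
G: hit
E: hit
B: miss, frames {G,K,E,H,B}
V: miss, evict G, frames {K,E,H,B,V}
E: hit
Y: miss, evict K, frames {E,H,B,V,Y}
V: hit
Y: hit
V: hit
Y: hit
B: hit
Hits: 11.

11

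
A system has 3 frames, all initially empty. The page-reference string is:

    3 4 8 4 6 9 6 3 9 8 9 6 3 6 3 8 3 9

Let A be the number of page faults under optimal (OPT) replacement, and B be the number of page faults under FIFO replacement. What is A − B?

-1

Under OPT: F F F . F F . . . F . . F . . . . F → 8 faults.
Under FIFO: F F F . F F . F . F . F . . . . . F → 9 faults.
A − B = 8 − 9 = -1.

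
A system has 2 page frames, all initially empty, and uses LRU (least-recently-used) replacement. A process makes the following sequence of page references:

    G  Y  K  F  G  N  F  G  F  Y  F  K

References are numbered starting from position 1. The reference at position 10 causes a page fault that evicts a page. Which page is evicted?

G

pos 1: G: miss, frames [G]
pos 2: Y: miss, frames [G, Y]
pos 3: K: miss, evict G, frames [Y, K]
pos 4: F: miss, evict Y, frames [K, F]
pos 5: G: miss, evict K, frames [F, G]
pos 6: N: miss, evict F, frames [G, N]
pos 7: F: miss, evict G, frames [N, F]
pos 8: G: miss, evict N, frames [F, G]
pos 9: F: hit
pos 10: Y: miss, evict G, frames [F, Y]
At position 10, page G is evicted.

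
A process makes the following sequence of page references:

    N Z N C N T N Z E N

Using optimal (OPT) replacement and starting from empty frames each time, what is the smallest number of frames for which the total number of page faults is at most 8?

2

f=1: 10 faults
f=2: 6 faults
f=3: 5 faults
f=4: 5 faults
f=5: 5 faults
Smallest f with faults ≤ 8 is 2.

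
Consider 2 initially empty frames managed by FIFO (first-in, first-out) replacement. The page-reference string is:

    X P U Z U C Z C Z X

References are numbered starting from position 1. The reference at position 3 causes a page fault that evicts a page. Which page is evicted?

X

pos 1: X -> miss, frames (X)
pos 2: P -> miss, frames (X P)
pos 3: U -> miss, evict X, frames (P U)
At position 3, page X is evicted.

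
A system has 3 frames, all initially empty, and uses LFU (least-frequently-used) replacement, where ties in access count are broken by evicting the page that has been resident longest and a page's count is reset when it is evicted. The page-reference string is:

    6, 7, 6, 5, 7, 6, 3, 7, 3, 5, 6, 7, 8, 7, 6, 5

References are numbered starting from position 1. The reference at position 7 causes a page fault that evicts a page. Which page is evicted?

pos 1: 6 → miss, frames [6]
pos 2: 7 → miss, frames [6, 7]
pos 3: 6 → hit
pos 4: 5 → miss, frames [6, 7, 5]
pos 5: 7 → hit
pos 6: 6 → hit
pos 7: 3 → miss, evict 5, frames [6, 7, 3]
At position 7, page 5 is evicted.

5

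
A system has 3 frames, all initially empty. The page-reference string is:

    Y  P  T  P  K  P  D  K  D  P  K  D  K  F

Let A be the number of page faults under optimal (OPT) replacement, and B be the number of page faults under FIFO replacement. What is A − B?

Under OPT: F F F . F . F . . . . . . F → 6 faults.
Under FIFO: F F F . F . F . . F . . . F → 7 faults.
A − B = 6 − 7 = -1.

-1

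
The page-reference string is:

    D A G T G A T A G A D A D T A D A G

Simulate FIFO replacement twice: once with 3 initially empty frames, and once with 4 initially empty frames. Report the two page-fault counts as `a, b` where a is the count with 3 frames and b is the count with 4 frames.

7, 4

3 frames: F F F F . . . . . . F F . . . . . F → 7 faults.
4 frames: F F F F . . . . . . . . . . . . . . → 4 faults.
4 < 7: adding a frame reduced faults, as is typical.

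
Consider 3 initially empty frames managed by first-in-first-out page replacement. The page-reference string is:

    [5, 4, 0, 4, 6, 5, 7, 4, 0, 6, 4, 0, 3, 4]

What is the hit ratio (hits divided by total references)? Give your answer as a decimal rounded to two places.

0.21

5 -> fault, frames (5)
4 -> fault, frames (5 4)
0 -> fault, frames (5 4 0)
4 -> hit
6 -> fault, evict 5, frames (4 0 6)
5 -> fault, evict 4, frames (0 6 5)
7 -> fault, evict 0, frames (6 5 7)
4 -> fault, evict 6, frames (5 7 4)
0 -> fault, evict 5, frames (7 4 0)
6 -> fault, evict 7, frames (4 0 6)
4 -> hit
0 -> hit
3 -> fault, evict 4, frames (0 6 3)
4 -> fault, evict 0, frames (6 3 4)
Hits: 3 of 14 references → 3/14 = 0.2143.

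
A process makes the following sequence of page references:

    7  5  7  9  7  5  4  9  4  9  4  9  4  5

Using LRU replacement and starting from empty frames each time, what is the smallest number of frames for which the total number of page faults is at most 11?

f=1: 14 faults
f=2: 7 faults
f=3: 5 faults
f=4: 4 faults
Smallest f with faults ≤ 11 is 2.

2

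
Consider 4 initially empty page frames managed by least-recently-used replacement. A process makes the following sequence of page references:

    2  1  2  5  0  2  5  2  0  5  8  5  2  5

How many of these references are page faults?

2 → fault, frames [2]
1 → fault, frames [2, 1]
2 → hit
5 → fault, frames [1, 2, 5]
0 → fault, frames [1, 2, 5, 0]
2 → hit
5 → hit
2 → hit
0 → hit
5 → hit
8 → fault, evict 1, frames [2, 0, 5, 8]
5 → hit
2 → hit
5 → hit
Page faults: 5.

5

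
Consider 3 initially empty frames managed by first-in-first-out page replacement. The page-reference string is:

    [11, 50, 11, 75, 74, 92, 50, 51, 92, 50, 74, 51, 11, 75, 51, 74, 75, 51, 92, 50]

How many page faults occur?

11 → miss, frames [11]
50 → miss, frames [11, 50]
11 → hit
75 → miss, frames [11, 50, 75]
74 → miss, evict 11, frames [50, 75, 74]
92 → miss, evict 50, frames [75, 74, 92]
50 → miss, evict 75, frames [74, 92, 50]
51 → miss, evict 74, frames [92, 50, 51]
92 → hit
50 → hit
74 → miss, evict 92, frames [50, 51, 74]
51 → hit
11 → miss, evict 50, frames [51, 74, 11]
75 → miss, evict 51, frames [74, 11, 75]
51 → miss, evict 74, frames [11, 75, 51]
74 → miss, evict 11, frames [75, 51, 74]
75 → hit
51 → hit
92 → miss, evict 75, frames [51, 74, 92]
50 → miss, evict 51, frames [74, 92, 50]
Page faults: 14.

14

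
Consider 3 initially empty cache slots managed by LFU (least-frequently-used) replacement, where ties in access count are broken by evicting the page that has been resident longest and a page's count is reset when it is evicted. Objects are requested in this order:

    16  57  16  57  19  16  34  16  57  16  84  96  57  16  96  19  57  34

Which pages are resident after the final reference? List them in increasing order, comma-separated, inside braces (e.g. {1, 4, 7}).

16: fault, frames [16]
57: fault, frames [16, 57]
16: hit
57: hit
19: fault, frames [16, 57, 19]
16: hit
34: fault, evict 19, frames [16, 57, 34]
16: hit
57: hit
16: hit
84: fault, evict 34, frames [16, 57, 84]
96: fault, evict 84, frames [16, 57, 96]
57: hit
16: hit
96: hit
19: fault, evict 96, frames [16, 57, 19]
57: hit
34: fault, evict 19, frames [16, 57, 34]

{16, 34, 57}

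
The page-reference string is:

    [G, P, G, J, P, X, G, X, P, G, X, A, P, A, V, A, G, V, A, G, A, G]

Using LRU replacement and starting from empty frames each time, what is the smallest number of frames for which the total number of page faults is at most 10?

3

f=1: 22 faults
f=2: 16 faults
f=3: 9 faults
f=4: 7 faults
f=5: 6 faults
f=6: 6 faults
Smallest f with faults ≤ 10 is 3.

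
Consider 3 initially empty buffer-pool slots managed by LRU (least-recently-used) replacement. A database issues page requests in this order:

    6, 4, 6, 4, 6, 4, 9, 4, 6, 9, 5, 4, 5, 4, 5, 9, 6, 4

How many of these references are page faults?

7

6: fault, frames [6]
4: fault, frames [6, 4]
6: hit
4: hit
6: hit
4: hit
9: fault, frames [6, 4, 9]
4: hit
6: hit
9: hit
5: fault, evict 4, frames [6, 9, 5]
4: fault, evict 6, frames [9, 5, 4]
5: hit
4: hit
5: hit
9: hit
6: fault, evict 4, frames [5, 9, 6]
4: fault, evict 5, frames [9, 6, 4]
Page faults: 7.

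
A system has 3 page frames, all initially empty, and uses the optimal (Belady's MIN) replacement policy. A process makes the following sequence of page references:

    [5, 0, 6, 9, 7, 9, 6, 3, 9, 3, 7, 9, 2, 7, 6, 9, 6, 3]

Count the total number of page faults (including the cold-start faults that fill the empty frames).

5 -> miss, frames {5}
0 -> miss, frames {5,0}
6 -> miss, frames {5,0,6}
9 -> miss, evict 0, frames {5,6,9}
7 -> miss, evict 5, frames {6,9,7}
9 -> hit
6 -> hit
3 -> miss, evict 6, frames {9,7,3}
9 -> hit
3 -> hit
7 -> hit
9 -> hit
2 -> miss, evict 3, frames {9,7,2}
7 -> hit
6 -> miss, evict 2, frames {9,7,6}
9 -> hit
6 -> hit
3 -> miss, evict 6, frames {9,7,3}
Page faults: 9.

9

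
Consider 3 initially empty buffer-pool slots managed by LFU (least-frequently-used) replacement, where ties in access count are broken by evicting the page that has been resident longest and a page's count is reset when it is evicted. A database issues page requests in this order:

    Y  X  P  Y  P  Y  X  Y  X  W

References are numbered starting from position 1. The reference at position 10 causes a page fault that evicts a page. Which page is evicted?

P

pos 1: Y → fault, frames (Y)
pos 2: X → fault, frames (Y X)
pos 3: P → fault, frames (Y X P)
pos 4: Y → hit
pos 5: P → hit
pos 6: Y → hit
pos 7: X → hit
pos 8: Y → hit
pos 9: X → hit
pos 10: W → fault, evict P, frames (Y X W)
At position 10, page P is evicted.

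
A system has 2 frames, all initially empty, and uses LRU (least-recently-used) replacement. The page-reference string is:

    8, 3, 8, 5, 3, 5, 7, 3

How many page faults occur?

8 → miss, frames {8}
3 → miss, frames {8,3}
8 → hit
5 → miss, evict 3, frames {8,5}
3 → miss, evict 8, frames {5,3}
5 → hit
7 → miss, evict 3, frames {5,7}
3 → miss, evict 5, frames {7,3}
Page faults: 6.

6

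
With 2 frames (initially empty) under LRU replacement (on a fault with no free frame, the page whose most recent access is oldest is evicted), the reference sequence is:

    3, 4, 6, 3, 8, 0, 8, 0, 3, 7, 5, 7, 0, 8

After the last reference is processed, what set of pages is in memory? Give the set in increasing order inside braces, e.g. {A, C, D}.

{0, 8}

3 → miss, frames (3)
4 → miss, frames (3 4)
6 → miss, evict 3, frames (4 6)
3 → miss, evict 4, frames (6 3)
8 → miss, evict 6, frames (3 8)
0 → miss, evict 3, frames (8 0)
8 → hit
0 → hit
3 → miss, evict 8, frames (0 3)
7 → miss, evict 0, frames (3 7)
5 → miss, evict 3, frames (7 5)
7 → hit
0 → miss, evict 5, frames (7 0)
8 → miss, evict 7, frames (0 8)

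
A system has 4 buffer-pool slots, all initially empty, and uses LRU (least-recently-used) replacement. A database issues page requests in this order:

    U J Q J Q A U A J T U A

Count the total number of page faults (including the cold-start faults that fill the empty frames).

5

U -> miss, frames [U]
J -> miss, frames [U, J]
Q -> miss, frames [U, J, Q]
J -> hit
Q -> hit
A -> miss, frames [U, J, Q, A]
U -> hit
A -> hit
J -> hit
T -> miss, evict Q, frames [U, A, J, T]
U -> hit
A -> hit
Page faults: 5.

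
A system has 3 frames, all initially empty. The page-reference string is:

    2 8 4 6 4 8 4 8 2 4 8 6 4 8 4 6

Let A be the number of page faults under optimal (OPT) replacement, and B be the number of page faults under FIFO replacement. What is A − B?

Under OPT: F F F F . . . . F . . F . . . . → 6 faults.
Under FIFO: F F F F . . . . F . F . F . . F → 8 faults.
A − B = 6 − 8 = -2.

-2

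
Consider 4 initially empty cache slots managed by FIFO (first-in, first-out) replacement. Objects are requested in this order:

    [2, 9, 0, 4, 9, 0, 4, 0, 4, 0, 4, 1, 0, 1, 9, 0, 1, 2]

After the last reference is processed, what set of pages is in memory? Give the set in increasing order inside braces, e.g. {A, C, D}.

{0, 1, 2, 4}

2: fault, frames [2]
9: fault, frames [2, 9]
0: fault, frames [2, 9, 0]
4: fault, frames [2, 9, 0, 4]
9: hit
0: hit
4: hit
0: hit
4: hit
0: hit
4: hit
1: fault, evict 2, frames [9, 0, 4, 1]
0: hit
1: hit
9: hit
0: hit
1: hit
2: fault, evict 9, frames [0, 4, 1, 2]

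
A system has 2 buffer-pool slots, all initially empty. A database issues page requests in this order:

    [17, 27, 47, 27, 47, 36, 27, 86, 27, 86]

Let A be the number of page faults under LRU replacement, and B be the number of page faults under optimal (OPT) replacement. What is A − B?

Under LRU: F F F . . F F F . . → 6 faults.
Under OPT: F F F . . F . F . . → 5 faults.
A − B = 6 − 5 = 1.

1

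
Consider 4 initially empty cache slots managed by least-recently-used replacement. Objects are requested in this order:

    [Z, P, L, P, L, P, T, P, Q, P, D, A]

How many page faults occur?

Z -> miss, frames {Z}
P -> miss, frames {Z,P}
L -> miss, frames {Z,P,L}
P -> hit
L -> hit
P -> hit
T -> miss, frames {Z,L,P,T}
P -> hit
Q -> miss, evict Z, frames {L,T,P,Q}
P -> hit
D -> miss, evict L, frames {T,Q,P,D}
A -> miss, evict T, frames {Q,P,D,A}
Page faults: 7.

7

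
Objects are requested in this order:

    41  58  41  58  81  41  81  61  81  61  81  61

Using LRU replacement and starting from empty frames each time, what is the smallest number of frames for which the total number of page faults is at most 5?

2

f=1: 12 faults
f=2: 5 faults
f=3: 4 faults
f=4: 4 faults
Smallest f with faults ≤ 5 is 2.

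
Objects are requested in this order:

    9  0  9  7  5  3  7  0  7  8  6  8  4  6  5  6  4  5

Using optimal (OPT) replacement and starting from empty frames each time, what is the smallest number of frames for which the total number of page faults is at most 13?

f=1: 18 faults
f=2: 11 faults
f=3: 9 faults
f=4: 8 faults
f=5: 8 faults
f=6: 8 faults
f=7: 8 faults
f=8: 8 faults
Smallest f with faults ≤ 13 is 2.

2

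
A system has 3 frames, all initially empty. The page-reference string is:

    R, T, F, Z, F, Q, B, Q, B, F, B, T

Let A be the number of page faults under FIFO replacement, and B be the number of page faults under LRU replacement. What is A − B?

Under FIFO: F F F F . F F . . F . F → 8 faults.
Under LRU: F F F F . F F . . . . F → 7 faults.
A − B = 8 − 7 = 1.

1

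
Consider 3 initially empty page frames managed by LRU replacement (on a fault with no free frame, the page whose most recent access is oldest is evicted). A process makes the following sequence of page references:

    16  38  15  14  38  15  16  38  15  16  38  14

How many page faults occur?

16 → miss, frames [16]
38 → miss, frames [16, 38]
15 → miss, frames [16, 38, 15]
14 → miss, evict 16, frames [38, 15, 14]
38 → hit
15 → hit
16 → miss, evict 14, frames [38, 15, 16]
38 → hit
15 → hit
16 → hit
38 → hit
14 → miss, evict 15, frames [16, 38, 14]
Page faults: 6.

6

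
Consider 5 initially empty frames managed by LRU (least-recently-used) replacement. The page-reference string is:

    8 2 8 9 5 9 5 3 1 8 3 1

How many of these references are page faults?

6

8: miss, frames {8}
2: miss, frames {8,2}
8: hit
9: miss, frames {2,8,9}
5: miss, frames {2,8,9,5}
9: hit
5: hit
3: miss, frames {2,8,9,5,3}
1: miss, evict 2, frames {8,9,5,3,1}
8: hit
3: hit
1: hit
Page faults: 6.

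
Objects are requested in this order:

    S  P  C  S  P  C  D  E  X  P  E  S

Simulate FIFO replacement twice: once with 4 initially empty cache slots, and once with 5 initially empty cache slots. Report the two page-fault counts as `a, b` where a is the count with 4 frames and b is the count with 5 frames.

4 frames: F F F . . . F F F F . F → 8 faults.
5 frames: F F F . . . F F F . . F → 7 faults.
7 < 8: adding a frame reduced faults, as is typical.

8, 7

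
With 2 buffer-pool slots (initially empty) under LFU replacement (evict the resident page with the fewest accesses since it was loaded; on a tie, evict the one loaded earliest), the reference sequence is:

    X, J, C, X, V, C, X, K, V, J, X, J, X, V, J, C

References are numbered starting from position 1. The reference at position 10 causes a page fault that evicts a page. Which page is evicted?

K

pos 1: X → fault, frames (X)
pos 2: J → fault, frames (X J)
pos 3: C → fault, evict X, frames (J C)
pos 4: X → fault, evict J, frames (C X)
pos 5: V → fault, evict C, frames (X V)
pos 6: C → fault, evict X, frames (V C)
pos 7: X → fault, evict V, frames (C X)
pos 8: K → fault, evict C, frames (X K)
pos 9: V → fault, evict X, frames (K V)
pos 10: J → fault, evict K, frames (V J)
At position 10, page K is evicted.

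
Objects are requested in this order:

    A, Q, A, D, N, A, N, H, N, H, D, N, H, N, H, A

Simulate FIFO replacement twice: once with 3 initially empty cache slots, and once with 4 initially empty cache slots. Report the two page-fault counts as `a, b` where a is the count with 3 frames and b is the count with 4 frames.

9, 6

3 frames: F F . F F F . F . . F F . . . F → 9 faults.
4 frames: F F . F F . . F . . . . . . . F → 6 faults.
6 < 9: adding a frame reduced faults, as is typical.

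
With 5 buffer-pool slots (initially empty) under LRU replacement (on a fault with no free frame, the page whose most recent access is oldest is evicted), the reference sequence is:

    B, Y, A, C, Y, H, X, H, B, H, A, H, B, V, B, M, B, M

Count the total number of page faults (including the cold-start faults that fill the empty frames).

10

B: fault, frames [B]
Y: fault, frames [B, Y]
A: fault, frames [B, Y, A]
C: fault, frames [B, Y, A, C]
Y: hit
H: fault, frames [B, A, C, Y, H]
X: fault, evict B, frames [A, C, Y, H, X]
H: hit
B: fault, evict A, frames [C, Y, X, H, B]
H: hit
A: fault, evict C, frames [Y, X, B, H, A]
H: hit
B: hit
V: fault, evict Y, frames [X, A, H, B, V]
B: hit
M: fault, evict X, frames [A, H, V, B, M]
B: hit
M: hit
Page faults: 10.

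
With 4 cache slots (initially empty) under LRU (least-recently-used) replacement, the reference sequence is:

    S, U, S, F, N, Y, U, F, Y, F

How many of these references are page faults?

S -> fault, frames (S)
U -> fault, frames (S U)
S -> hit
F -> fault, frames (U S F)
N -> fault, frames (U S F N)
Y -> fault, evict U, frames (S F N Y)
U -> fault, evict S, frames (F N Y U)
F -> hit
Y -> hit
F -> hit
Page faults: 6.

6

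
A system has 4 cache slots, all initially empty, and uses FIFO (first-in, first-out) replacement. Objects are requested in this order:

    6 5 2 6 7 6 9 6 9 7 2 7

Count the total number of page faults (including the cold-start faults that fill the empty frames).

6

6 → fault, frames [6]
5 → fault, frames [6, 5]
2 → fault, frames [6, 5, 2]
6 → hit
7 → fault, frames [6, 5, 2, 7]
6 → hit
9 → fault, evict 6, frames [5, 2, 7, 9]
6 → fault, evict 5, frames [2, 7, 9, 6]
9 → hit
7 → hit
2 → hit
7 → hit
Page faults: 6.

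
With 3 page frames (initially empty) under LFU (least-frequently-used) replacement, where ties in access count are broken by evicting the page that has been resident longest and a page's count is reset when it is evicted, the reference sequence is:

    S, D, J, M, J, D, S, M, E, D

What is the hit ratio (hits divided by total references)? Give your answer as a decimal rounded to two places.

S → miss, frames [S]
D → miss, frames [S, D]
J → miss, frames [S, D, J]
M → miss, evict S, frames [D, J, M]
J → hit
D → hit
S → miss, evict M, frames [D, J, S]
M → miss, evict S, frames [D, J, M]
E → miss, evict M, frames [D, J, E]
D → hit
Hits: 3 of 10 references → 3/10 = 0.3000.

0.30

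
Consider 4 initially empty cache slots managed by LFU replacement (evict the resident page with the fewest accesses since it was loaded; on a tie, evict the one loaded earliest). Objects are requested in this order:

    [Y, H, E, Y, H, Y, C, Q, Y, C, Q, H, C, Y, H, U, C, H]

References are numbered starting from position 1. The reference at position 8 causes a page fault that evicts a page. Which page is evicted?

pos 1: Y → fault, frames (Y)
pos 2: H → fault, frames (Y H)
pos 3: E → fault, frames (Y H E)
pos 4: Y → hit
pos 5: H → hit
pos 6: Y → hit
pos 7: C → fault, frames (Y H E C)
pos 8: Q → fault, evict E, frames (Y H C Q)
At position 8, page E is evicted.

E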